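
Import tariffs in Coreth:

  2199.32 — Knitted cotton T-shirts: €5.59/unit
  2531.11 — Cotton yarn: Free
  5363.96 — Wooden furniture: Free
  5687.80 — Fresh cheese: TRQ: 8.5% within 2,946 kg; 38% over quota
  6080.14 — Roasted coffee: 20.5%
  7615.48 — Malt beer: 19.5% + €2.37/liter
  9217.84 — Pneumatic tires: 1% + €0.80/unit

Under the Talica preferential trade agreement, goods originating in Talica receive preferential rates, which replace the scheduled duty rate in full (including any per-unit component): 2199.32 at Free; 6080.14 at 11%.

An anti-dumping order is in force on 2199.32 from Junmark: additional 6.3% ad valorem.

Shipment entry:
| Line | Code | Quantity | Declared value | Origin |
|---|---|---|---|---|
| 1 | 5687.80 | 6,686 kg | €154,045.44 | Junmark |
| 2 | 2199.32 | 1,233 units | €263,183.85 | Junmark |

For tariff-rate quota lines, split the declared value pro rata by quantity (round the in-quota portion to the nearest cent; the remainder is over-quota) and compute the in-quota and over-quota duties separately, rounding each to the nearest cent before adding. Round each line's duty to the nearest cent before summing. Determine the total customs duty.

Line 1 (5687.80, Junmark, 6,686 kg, €154,045.44):
Code 5687.80 is under a tariff-rate quota (threshold 2,946 kg). In-quota: 2,946 kg at 8.5%; over-quota: 3,740 kg at 38%.
Pro-rata value split: in-quota = €154,045.44 × 2,946/6,686 = €67,875.84; over-quota = €154,045.44 − €67,875.84 = €86,169.60.
In-quota duty = €67,875.84 × 8.5% = €5,769.45. Over-quota duty = €86,169.60 × 38% = €32,744.45.
Line duty = €5,769.45 + €32,744.45 = €38,513.90.
Line 2 (2199.32, Junmark, 1,233 units, €263,183.85):
Base rate for 2199.32 is €5.59/unit.
2199.32 has an FTA preferential rate, but origin Junmark is not Talica; base rate stands.
Additional duty on 2199.32 from Junmark: +6.3% ad valorem. Applied ad valorem rate = 6.3%.
Duty = €263,183.85 × 6.3% + 1,233 × €5.59 = €23,473.05.
Total = €38,513.90 + €23,473.05 = €61,986.95.

€61,986.95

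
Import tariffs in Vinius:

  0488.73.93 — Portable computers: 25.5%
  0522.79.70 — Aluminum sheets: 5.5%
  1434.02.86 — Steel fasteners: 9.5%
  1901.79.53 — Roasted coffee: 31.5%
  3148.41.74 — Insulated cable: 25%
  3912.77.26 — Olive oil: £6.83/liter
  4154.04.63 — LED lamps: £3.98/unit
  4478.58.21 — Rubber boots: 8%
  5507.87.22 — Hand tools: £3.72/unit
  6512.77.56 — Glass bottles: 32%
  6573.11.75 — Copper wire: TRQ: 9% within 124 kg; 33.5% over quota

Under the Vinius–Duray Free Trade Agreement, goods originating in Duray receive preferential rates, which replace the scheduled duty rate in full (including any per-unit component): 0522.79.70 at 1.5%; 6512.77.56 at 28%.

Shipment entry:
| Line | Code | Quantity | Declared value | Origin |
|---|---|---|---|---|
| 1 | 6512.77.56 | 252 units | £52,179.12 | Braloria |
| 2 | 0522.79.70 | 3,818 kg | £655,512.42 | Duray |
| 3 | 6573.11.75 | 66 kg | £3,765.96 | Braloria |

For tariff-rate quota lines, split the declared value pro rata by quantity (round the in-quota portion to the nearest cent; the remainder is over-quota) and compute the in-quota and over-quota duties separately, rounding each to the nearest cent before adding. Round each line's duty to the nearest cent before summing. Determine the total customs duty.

Line 1 (6512.77.56, Braloria, 252 units, £52,179.12):
Base rate for 6512.77.56 is 32%.
6512.77.56 has an FTA preferential rate, but origin Braloria is not Duray; base rate stands.
Duty = £52,179.12 × 32% = £16,697.32.
Line 2 (0522.79.70, Duray, 3,818 kg, £655,512.42):
Base rate for 0522.79.70 is 5.5%.
Origin Duray qualifies under the Vinius–Duray agreement and 0522.79.70 is covered: preferential rate 1.5% applies instead.
Duty = £655,512.42 × 1.5% = £9,832.69.
Line 3 (6573.11.75, Braloria, 66 kg, £3,765.96):
Code 6573.11.75 is under a tariff-rate quota (threshold 124 kg). Quantity 66 kg is within the quota, so the in-quota rate 9% applies to the full value.
Duty = £3,765.96 × 9% = £338.94.
Total = £16,697.32 + £9,832.69 + £338.94 = £26,868.95.

£26,868.95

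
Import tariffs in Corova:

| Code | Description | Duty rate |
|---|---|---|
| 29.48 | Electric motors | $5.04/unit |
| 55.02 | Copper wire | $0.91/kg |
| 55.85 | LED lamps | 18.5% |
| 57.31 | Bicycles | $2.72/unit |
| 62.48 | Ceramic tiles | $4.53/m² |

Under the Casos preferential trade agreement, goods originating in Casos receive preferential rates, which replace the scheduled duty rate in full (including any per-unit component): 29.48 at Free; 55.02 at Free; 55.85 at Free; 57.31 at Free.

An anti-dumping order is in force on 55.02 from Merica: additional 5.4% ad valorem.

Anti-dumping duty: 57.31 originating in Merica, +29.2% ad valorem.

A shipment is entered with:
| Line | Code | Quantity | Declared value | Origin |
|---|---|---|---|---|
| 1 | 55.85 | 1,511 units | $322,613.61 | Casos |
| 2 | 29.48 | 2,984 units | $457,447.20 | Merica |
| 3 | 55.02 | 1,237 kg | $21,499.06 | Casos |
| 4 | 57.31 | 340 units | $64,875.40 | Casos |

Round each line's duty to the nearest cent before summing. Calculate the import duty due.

$15,039.36

Line 1 (55.85, Casos, 1,511 units, $322,613.61):
Base rate for 55.85 is 18.5%.
Origin Casos qualifies under the Corova–Casos agreement and 55.85 is covered: preferential rate Free applies instead.
Duty = $322,613.61 × 0% = $0.00.
Line 2 (29.48, Merica, 2,984 units, $457,447.20):
Base rate for 29.48 is $5.04/unit.
29.48 has an FTA preferential rate, but origin Merica is not Casos; base rate stands.
Duty = 2,984 × $5.04 = $15,039.36.
Line 3 (55.02, Casos, 1,237 kg, $21,499.06):
Base rate for 55.02 is $0.91/kg.
Origin Casos qualifies under the Corova–Casos agreement and 55.02 is covered: preferential rate Free applies instead.
The additional-duty order on 55.02 targets Merica, not Casos; it does not apply.
Duty = $21,499.06 × 0% = $0.00.
Line 4 (57.31, Casos, 340 units, $64,875.40):
Base rate for 57.31 is $2.72/unit.
Origin Casos qualifies under the Corova–Casos agreement and 57.31 is covered: preferential rate Free applies instead.
The additional-duty order on 57.31 targets Merica, not Casos; it does not apply.
Duty = $64,875.40 × 0% = $0.00.
Total = $0.00 + $15,039.36 + $0.00 + $0.00 = $15,039.36.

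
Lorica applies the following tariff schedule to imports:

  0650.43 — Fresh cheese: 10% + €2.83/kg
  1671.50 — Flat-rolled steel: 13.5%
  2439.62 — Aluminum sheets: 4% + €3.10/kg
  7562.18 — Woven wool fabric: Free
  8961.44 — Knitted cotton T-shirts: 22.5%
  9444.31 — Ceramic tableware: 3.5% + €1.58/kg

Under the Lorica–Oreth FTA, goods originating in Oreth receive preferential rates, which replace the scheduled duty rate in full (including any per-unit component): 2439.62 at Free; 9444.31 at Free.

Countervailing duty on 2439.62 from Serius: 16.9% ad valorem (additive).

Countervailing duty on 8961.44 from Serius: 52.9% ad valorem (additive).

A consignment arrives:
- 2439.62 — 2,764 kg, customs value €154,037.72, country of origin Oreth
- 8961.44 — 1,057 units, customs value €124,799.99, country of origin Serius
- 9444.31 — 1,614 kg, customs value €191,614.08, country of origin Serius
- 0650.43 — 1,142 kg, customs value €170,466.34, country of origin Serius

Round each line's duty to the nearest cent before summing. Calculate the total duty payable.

Line 1 (2439.62, Oreth, 2,764 kg, €154,037.72):
Base rate for 2439.62 is 4% + €3.10/kg.
Origin Oreth qualifies under the Lorica–Oreth agreement and 2439.62 is covered: preferential rate Free applies instead.
The additional-duty order on 2439.62 targets Serius, not Oreth; it does not apply.
Duty = €154,037.72 × 0% = €0.00.
Line 2 (8961.44, Serius, 1,057 units, €124,799.99):
Base rate for 8961.44 is 22.5%.
Additional duty on 8961.44 from Serius: +52.9%. Applied ad valorem rate: 22.5% + 52.9% = 75.4%.
Duty = €124,799.99 × 75.4% = €94,099.19.
Line 3 (9444.31, Serius, 1,614 kg, €191,614.08):
Base rate for 9444.31 is 3.5% + €1.58/kg.
9444.31 has an FTA preferential rate, but origin Serius is not Oreth; base rate stands.
Duty = €191,614.08 × 3.5% + 1,614 × €1.58 = €9,256.61.
Line 4 (0650.43, Serius, 1,142 kg, €170,466.34):
Base rate for 0650.43 is 10% + €2.83/kg.
Duty = €170,466.34 × 10% + 1,142 × €2.83 = €20,278.49.
Total = €0.00 + €94,099.19 + €9,256.61 + €20,278.49 = €123,634.29.

€123,634.29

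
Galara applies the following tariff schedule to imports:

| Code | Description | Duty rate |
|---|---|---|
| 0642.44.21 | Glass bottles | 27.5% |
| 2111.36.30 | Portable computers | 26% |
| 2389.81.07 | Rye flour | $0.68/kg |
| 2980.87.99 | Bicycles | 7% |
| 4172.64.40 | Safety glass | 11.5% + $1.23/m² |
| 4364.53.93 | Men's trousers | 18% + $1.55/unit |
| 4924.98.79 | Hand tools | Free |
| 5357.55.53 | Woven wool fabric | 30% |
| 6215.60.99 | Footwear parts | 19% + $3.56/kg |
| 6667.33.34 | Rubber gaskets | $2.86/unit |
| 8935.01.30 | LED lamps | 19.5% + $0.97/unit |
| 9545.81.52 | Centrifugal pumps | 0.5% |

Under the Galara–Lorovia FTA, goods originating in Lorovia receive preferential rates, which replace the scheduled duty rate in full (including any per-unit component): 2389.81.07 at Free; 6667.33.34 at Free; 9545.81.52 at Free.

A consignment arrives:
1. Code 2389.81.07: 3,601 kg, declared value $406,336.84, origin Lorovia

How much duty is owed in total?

$0.00

Line 1 (2389.81.07, Lorovia, 3,601 kg, $406,336.84):
Base rate for 2389.81.07 is $0.68/kg.
Origin Lorovia qualifies under the Galara–Lorovia agreement and 2389.81.07 is covered: preferential rate Free applies instead.
Duty = $406,336.84 × 0% = $0.00.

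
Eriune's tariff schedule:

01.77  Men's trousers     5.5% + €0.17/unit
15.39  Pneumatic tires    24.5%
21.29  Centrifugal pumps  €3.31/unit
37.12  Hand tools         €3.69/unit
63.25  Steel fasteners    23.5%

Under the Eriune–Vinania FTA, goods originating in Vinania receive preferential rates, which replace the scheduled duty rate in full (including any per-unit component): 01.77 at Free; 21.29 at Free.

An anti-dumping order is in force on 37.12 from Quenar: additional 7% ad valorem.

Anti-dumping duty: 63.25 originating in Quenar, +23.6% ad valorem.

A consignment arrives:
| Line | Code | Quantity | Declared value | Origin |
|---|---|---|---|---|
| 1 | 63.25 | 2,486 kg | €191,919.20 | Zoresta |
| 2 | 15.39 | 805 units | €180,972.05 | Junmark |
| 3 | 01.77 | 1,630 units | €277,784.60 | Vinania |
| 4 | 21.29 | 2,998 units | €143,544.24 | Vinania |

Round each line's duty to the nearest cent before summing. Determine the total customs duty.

Line 1 (63.25, Zoresta, 2,486 kg, €191,919.20):
Base rate for 63.25 is 23.5%.
The additional-duty order on 63.25 targets Quenar, not Zoresta; it does not apply.
Duty = €191,919.20 × 23.5% = €45,101.01.
Line 2 (15.39, Junmark, 805 units, €180,972.05):
Base rate for 15.39 is 24.5%.
Duty = €180,972.05 × 24.5% = €44,338.15.
Line 3 (01.77, Vinania, 1,630 units, €277,784.60):
Base rate for 01.77 is 5.5% + €0.17/unit.
Origin Vinania qualifies under the Eriune–Vinania agreement and 01.77 is covered: preferential rate Free applies instead.
Duty = €277,784.60 × 0% = €0.00.
Line 4 (21.29, Vinania, 2,998 units, €143,544.24):
Base rate for 21.29 is €3.31/unit.
Origin Vinania qualifies under the Eriune–Vinania agreement and 21.29 is covered: preferential rate Free applies instead.
Duty = €143,544.24 × 0% = €0.00.
Total = €45,101.01 + €44,338.15 + €0.00 + €0.00 = €89,439.16.

€89,439.16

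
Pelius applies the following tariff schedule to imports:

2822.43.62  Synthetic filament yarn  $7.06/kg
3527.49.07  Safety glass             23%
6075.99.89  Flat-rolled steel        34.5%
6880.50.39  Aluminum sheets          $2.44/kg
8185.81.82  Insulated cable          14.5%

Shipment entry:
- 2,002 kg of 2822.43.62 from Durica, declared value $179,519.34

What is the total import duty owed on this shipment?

$14,134.12

Line 1 (2822.43.62, Durica, 2,002 kg, $179,519.34):
Base rate for 2822.43.62 is $7.06/kg.
Duty = 2,002 × $7.06 = $14,134.12.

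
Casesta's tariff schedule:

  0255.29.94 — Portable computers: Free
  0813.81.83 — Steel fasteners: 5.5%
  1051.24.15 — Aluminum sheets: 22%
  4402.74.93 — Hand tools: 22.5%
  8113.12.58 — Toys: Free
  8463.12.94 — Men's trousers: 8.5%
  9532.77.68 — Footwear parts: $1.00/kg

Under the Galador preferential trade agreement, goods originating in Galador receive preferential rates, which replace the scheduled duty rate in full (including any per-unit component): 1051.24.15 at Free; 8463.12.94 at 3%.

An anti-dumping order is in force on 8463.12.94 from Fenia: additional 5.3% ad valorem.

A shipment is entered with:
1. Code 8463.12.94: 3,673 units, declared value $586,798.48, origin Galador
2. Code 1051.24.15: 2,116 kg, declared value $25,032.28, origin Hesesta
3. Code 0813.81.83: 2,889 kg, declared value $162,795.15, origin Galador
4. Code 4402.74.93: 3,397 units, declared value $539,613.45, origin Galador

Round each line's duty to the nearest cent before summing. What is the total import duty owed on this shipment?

$153,477.81

Line 1 (8463.12.94, Galador, 3,673 units, $586,798.48):
Base rate for 8463.12.94 is 8.5%.
Origin Galador qualifies under the Casesta–Galador agreement and 8463.12.94 is covered: preferential rate 3% applies instead.
The additional-duty order on 8463.12.94 targets Fenia, not Galador; it does not apply.
Duty = $586,798.48 × 3% = $17,603.95.
Line 2 (1051.24.15, Hesesta, 2,116 kg, $25,032.28):
Base rate for 1051.24.15 is 22%.
1051.24.15 has an FTA preferential rate, but origin Hesesta is not Galador; base rate stands.
Duty = $25,032.28 × 22% = $5,507.10.
Line 3 (0813.81.83, Galador, 2,889 kg, $162,795.15):
Base rate for 0813.81.83 is 5.5%.
Origin Galador is the FTA partner but 0813.81.83 is not on the preference list; base rate stands.
Duty = $162,795.15 × 5.5% = $8,953.73.
Line 4 (4402.74.93, Galador, 3,397 units, $539,613.45):
Base rate for 4402.74.93 is 22.5%.
Origin Galador is the FTA partner but 4402.74.93 is not on the preference list; base rate stands.
Duty = $539,613.45 × 22.5% = $121,413.03.
Total = $17,603.95 + $5,507.10 + $8,953.73 + $121,413.03 = $153,477.81.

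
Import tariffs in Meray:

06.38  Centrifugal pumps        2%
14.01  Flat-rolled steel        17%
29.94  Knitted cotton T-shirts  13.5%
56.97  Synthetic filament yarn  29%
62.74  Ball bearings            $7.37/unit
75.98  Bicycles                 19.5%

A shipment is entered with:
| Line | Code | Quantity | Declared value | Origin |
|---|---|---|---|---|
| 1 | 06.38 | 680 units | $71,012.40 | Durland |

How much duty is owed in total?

Line 1 (06.38, Durland, 680 units, $71,012.40):
Base rate for 06.38 is 2%.
Duty = $71,012.40 × 2% = $1,420.25.

$1,420.25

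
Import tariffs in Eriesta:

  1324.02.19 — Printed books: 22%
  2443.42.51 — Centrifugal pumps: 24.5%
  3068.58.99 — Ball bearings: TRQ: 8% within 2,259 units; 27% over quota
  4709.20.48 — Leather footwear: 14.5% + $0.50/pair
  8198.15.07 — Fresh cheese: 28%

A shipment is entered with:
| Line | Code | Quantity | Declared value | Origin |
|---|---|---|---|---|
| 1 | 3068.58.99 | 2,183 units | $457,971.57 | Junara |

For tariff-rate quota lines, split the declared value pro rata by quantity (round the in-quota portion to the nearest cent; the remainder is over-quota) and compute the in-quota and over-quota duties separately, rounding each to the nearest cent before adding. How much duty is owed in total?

Line 1 (3068.58.99, Junara, 2,183 units, $457,971.57):
Code 3068.58.99 is under a tariff-rate quota (threshold 2,259 units). Quantity 2,183 units is within the quota, so the in-quota rate 8% applies to the full value.
Duty = $457,971.57 × 8% = $36,637.73.

$36,637.73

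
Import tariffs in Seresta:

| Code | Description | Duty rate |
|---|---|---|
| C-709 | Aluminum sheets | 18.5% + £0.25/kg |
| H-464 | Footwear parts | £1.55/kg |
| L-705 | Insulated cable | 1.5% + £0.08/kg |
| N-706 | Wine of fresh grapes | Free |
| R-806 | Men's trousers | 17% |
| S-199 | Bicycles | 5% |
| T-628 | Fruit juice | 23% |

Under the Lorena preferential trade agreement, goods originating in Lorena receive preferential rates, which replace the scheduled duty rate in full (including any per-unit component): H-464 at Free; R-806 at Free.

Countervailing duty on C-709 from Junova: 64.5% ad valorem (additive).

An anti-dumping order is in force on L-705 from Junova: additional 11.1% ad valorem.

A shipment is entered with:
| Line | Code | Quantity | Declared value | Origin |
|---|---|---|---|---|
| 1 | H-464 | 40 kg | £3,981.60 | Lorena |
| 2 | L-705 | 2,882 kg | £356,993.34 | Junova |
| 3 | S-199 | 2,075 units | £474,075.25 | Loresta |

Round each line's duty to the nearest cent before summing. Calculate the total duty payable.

Line 1 (H-464, Lorena, 40 kg, £3,981.60):
Base rate for H-464 is £1.55/kg.
Origin Lorena qualifies under the Seresta–Lorena agreement and H-464 is covered: preferential rate Free applies instead.
Duty = £3,981.60 × 0% = £0.00.
Line 2 (L-705, Junova, 2,882 kg, £356,993.34):
Base rate for L-705 is 1.5% + £0.08/kg.
Additional duty on L-705 from Junova: +11.1%. Applied ad valorem rate: 1.5% + 11.1% = 12.6%.
Duty = £356,993.34 × 12.6% + 2,882 × £0.08 = £45,211.72.
Line 3 (S-199, Loresta, 2,075 units, £474,075.25):
Base rate for S-199 is 5%.
Duty = £474,075.25 × 5% = £23,703.76.
Total = £0.00 + £45,211.72 + £23,703.76 = £68,915.48.

£68,915.48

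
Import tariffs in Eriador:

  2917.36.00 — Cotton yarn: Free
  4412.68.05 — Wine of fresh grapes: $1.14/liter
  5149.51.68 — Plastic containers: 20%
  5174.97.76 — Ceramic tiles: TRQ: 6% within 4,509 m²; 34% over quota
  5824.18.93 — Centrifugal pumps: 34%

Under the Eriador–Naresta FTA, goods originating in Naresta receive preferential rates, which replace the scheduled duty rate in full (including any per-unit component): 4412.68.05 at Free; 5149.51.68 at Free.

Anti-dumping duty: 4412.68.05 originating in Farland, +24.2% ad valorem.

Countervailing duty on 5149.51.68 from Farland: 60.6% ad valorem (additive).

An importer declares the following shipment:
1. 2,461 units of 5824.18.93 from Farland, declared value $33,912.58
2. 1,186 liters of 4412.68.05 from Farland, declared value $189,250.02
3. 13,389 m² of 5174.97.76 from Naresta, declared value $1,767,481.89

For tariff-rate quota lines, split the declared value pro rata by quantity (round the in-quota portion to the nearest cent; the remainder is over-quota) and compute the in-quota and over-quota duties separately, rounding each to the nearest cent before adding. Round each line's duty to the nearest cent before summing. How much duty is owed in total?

$492,959.40

Line 1 (5824.18.93, Farland, 2,461 units, $33,912.58):
Base rate for 5824.18.93 is 34%.
Duty = $33,912.58 × 34% = $11,530.28.
Line 2 (4412.68.05, Farland, 1,186 liters, $189,250.02):
Base rate for 4412.68.05 is $1.14/liter.
4412.68.05 has an FTA preferential rate, but origin Farland is not Naresta; base rate stands.
Additional duty on 4412.68.05 from Farland: +24.2% ad valorem. Applied ad valorem rate = 24.2%.
Duty = $189,250.02 × 24.2% + 1,186 × $1.14 = $47,150.54.
Line 3 (5174.97.76, Naresta, 13,389 m², $1,767,481.89):
Code 5174.97.76 is under a tariff-rate quota (threshold 4,509 m²). In-quota: 4,509 m² at 6%; over-quota: 8,880 m² at 34%.
Pro-rata value split: in-quota = $1,767,481.89 × 4,509/13,389 = $595,233.09; over-quota = $1,767,481.89 − $595,233.09 = $1,172,248.80.
In-quota duty = $595,233.09 × 6% = $35,713.99. Over-quota duty = $1,172,248.80 × 34% = $398,564.59.
Line duty = $35,713.99 + $398,564.59 = $434,278.58.
Total = $11,530.28 + $47,150.54 + $434,278.58 = $492,959.40.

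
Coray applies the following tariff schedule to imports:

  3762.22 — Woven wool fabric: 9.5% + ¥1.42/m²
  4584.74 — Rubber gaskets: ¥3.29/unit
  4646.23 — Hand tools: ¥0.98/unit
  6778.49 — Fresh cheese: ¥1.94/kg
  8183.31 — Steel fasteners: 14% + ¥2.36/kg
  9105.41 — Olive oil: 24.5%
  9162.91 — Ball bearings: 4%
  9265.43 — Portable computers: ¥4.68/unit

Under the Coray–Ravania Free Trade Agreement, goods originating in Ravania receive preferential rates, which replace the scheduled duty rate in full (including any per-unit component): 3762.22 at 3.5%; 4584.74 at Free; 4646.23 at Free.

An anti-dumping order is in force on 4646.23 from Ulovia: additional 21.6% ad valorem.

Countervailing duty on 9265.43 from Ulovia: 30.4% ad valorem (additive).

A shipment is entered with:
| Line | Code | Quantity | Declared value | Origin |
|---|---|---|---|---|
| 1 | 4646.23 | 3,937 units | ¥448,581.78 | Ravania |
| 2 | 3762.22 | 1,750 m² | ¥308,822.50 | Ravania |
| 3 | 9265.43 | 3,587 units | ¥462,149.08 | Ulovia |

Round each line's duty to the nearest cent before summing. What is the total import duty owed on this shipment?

¥168,089.27

Line 1 (4646.23, Ravania, 3,937 units, ¥448,581.78):
Base rate for 4646.23 is ¥0.98/unit.
Origin Ravania qualifies under the Coray–Ravania agreement and 4646.23 is covered: preferential rate Free applies instead.
The additional-duty order on 4646.23 targets Ulovia, not Ravania; it does not apply.
Duty = ¥448,581.78 × 0% = ¥0.00.
Line 2 (3762.22, Ravania, 1,750 m², ¥308,822.50):
Base rate for 3762.22 is 9.5% + ¥1.42/m².
Origin Ravania qualifies under the Coray–Ravania agreement and 3762.22 is covered: preferential rate 3.5% applies instead.
Duty = ¥308,822.50 × 3.5% = ¥10,808.79.
Line 3 (9265.43, Ulovia, 3,587 units, ¥462,149.08):
Base rate for 9265.43 is ¥4.68/unit.
Additional duty on 9265.43 from Ulovia: +30.4% ad valorem. Applied ad valorem rate = 30.4%.
Duty = ¥462,149.08 × 30.4% + 3,587 × ¥4.68 = ¥157,280.48.
Total = ¥0.00 + ¥10,808.79 + ¥157,280.48 = ¥168,089.27.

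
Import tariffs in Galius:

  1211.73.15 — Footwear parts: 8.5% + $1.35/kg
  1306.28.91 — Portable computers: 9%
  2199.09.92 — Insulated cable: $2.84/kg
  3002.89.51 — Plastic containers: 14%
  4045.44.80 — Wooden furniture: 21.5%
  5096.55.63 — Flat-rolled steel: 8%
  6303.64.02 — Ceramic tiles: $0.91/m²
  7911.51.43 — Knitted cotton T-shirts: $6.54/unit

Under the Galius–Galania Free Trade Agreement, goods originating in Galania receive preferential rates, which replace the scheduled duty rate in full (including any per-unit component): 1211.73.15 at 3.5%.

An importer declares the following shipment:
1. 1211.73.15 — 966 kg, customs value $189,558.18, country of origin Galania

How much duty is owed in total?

$6,634.54

Line 1 (1211.73.15, Galania, 966 kg, $189,558.18):
Base rate for 1211.73.15 is 8.5% + $1.35/kg.
Origin Galania qualifies under the Galius–Galania agreement and 1211.73.15 is covered: preferential rate 3.5% applies instead.
Duty = $189,558.18 × 3.5% = $6,634.54.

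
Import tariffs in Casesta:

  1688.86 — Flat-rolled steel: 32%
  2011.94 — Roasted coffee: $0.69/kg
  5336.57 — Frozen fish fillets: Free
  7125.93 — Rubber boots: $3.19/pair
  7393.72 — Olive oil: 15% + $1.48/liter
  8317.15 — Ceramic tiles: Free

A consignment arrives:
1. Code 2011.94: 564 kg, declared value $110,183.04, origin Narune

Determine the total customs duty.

$389.16

Line 1 (2011.94, Narune, 564 kg, $110,183.04):
Base rate for 2011.94 is $0.69/kg.
Duty = 564 × $0.69 = $389.16.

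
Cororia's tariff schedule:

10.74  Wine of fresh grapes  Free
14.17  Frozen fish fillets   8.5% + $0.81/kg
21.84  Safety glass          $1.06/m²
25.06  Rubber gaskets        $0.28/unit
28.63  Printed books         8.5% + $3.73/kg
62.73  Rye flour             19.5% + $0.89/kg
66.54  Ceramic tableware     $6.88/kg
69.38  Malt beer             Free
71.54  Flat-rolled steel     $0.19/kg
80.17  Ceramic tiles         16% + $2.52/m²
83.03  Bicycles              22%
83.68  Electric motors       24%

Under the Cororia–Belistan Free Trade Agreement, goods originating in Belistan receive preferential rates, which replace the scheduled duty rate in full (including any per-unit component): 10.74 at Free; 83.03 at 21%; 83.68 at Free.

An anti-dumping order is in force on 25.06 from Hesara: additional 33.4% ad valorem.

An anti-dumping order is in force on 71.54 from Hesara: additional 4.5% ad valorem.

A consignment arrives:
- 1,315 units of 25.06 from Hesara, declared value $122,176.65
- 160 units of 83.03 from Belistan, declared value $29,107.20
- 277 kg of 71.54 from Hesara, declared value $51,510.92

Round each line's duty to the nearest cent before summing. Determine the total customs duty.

Line 1 (25.06, Hesara, 1,315 units, $122,176.65):
Base rate for 25.06 is $0.28/unit.
Additional duty on 25.06 from Hesara: +33.4% ad valorem. Applied ad valorem rate = 33.4%.
Duty = $122,176.65 × 33.4% + 1,315 × $0.28 = $41,175.20.
Line 2 (83.03, Belistan, 160 units, $29,107.20):
Base rate for 83.03 is 22%.
Origin Belistan qualifies under the Cororia–Belistan agreement and 83.03 is covered: preferential rate 21% applies instead.
Duty = $29,107.20 × 21% = $6,112.51.
Line 3 (71.54, Hesara, 277 kg, $51,510.92):
Base rate for 71.54 is $0.19/kg.
Additional duty on 71.54 from Hesara: +4.5% ad valorem. Applied ad valorem rate = 4.5%.
Duty = $51,510.92 × 4.5% + 277 × $0.19 = $2,370.62.
Total = $41,175.20 + $6,112.51 + $2,370.62 = $49,658.33.

$49,658.33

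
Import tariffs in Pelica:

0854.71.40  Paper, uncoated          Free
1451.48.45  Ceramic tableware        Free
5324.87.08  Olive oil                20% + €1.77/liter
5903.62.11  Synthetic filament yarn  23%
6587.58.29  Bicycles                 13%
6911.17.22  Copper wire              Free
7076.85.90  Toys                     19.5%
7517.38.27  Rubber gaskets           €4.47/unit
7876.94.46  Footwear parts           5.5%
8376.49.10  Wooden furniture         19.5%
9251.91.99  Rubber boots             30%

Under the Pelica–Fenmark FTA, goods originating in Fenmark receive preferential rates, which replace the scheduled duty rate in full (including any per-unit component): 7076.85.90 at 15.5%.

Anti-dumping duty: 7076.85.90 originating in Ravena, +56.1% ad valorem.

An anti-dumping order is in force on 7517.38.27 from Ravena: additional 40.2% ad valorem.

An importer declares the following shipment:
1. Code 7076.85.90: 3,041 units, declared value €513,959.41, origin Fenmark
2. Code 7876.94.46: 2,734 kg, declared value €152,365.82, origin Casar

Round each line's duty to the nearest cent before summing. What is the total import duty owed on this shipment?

Line 1 (7076.85.90, Fenmark, 3,041 units, €513,959.41):
Base rate for 7076.85.90 is 19.5%.
Origin Fenmark qualifies under the Pelica–Fenmark agreement and 7076.85.90 is covered: preferential rate 15.5% applies instead.
The additional-duty order on 7076.85.90 targets Ravena, not Fenmark; it does not apply.
Duty = €513,959.41 × 15.5% = €79,663.71.
Line 2 (7876.94.46, Casar, 2,734 kg, €152,365.82):
Base rate for 7876.94.46 is 5.5%.
Duty = €152,365.82 × 5.5% = €8,380.12.
Total = €79,663.71 + €8,380.12 = €88,043.83.

€88,043.83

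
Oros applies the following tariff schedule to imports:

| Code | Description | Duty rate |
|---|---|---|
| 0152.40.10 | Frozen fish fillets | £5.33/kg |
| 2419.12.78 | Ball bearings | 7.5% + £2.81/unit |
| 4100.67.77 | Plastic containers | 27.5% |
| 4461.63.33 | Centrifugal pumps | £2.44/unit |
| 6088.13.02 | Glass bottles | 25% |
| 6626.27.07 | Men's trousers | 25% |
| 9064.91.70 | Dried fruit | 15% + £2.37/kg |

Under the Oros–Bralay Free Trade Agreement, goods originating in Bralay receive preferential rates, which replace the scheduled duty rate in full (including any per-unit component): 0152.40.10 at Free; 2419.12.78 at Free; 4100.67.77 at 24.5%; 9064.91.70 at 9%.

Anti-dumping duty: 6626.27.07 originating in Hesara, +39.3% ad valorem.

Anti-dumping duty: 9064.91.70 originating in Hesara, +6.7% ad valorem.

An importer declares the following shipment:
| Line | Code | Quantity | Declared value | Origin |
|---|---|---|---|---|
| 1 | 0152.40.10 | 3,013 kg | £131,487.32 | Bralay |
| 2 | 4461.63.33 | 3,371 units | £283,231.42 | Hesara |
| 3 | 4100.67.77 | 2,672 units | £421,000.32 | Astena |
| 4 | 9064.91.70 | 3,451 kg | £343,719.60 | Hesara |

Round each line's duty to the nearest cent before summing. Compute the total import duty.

£206,766.35

Line 1 (0152.40.10, Bralay, 3,013 kg, £131,487.32):
Base rate for 0152.40.10 is £5.33/kg.
Origin Bralay qualifies under the Oros–Bralay agreement and 0152.40.10 is covered: preferential rate Free applies instead.
Duty = £131,487.32 × 0% = £0.00.
Line 2 (4461.63.33, Hesara, 3,371 units, £283,231.42):
Base rate for 4461.63.33 is £2.44/unit.
Duty = 3,371 × £2.44 = £8,225.24.
Line 3 (4100.67.77, Astena, 2,672 units, £421,000.32):
Base rate for 4100.67.77 is 27.5%.
4100.67.77 has an FTA preferential rate, but origin Astena is not Bralay; base rate stands.
Duty = £421,000.32 × 27.5% = £115,775.09.
Line 4 (9064.91.70, Hesara, 3,451 kg, £343,719.60):
Base rate for 9064.91.70 is 15% + £2.37/kg.
9064.91.70 has an FTA preferential rate, but origin Hesara is not Bralay; base rate stands.
Additional duty on 9064.91.70 from Hesara: +6.7%. Applied ad valorem rate: 15% + 6.7% = 21.7%.
Duty = £343,719.60 × 21.7% + 3,451 × £2.37 = £82,766.02.
Total = £0.00 + £8,225.24 + £115,775.09 + £82,766.02 = £206,766.35.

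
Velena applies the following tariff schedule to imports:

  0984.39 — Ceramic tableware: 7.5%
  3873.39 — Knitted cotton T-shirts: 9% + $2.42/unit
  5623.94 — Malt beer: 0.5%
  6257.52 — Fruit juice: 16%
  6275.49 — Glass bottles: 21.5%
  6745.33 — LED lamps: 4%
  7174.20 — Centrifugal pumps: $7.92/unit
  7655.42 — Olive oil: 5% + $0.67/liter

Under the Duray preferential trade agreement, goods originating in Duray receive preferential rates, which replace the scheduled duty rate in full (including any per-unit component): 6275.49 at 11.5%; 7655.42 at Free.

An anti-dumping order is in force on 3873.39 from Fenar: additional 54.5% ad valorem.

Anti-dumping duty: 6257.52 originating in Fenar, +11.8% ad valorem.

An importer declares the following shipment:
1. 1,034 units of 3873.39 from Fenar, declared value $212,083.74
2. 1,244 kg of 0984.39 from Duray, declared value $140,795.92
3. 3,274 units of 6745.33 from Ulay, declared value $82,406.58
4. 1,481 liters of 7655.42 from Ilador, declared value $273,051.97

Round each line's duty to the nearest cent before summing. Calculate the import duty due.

Line 1 (3873.39, Fenar, 1,034 units, $212,083.74):
Base rate for 3873.39 is 9% + $2.42/unit.
Additional duty on 3873.39 from Fenar: +54.5%. Applied ad valorem rate: 9% + 54.5% = 63.5%.
Duty = $212,083.74 × 63.5% + 1,034 × $2.42 = $137,175.45.
Line 2 (0984.39, Duray, 1,244 kg, $140,795.92):
Base rate for 0984.39 is 7.5%.
Origin Duray is the FTA partner but 0984.39 is not on the preference list; base rate stands.
Duty = $140,795.92 × 7.5% = $10,559.69.
Line 3 (6745.33, Ulay, 3,274 units, $82,406.58):
Base rate for 6745.33 is 4%.
Duty = $82,406.58 × 4% = $3,296.26.
Line 4 (7655.42, Ilador, 1,481 liters, $273,051.97):
Base rate for 7655.42 is 5% + $0.67/liter.
7655.42 has an FTA preferential rate, but origin Ilador is not Duray; base rate stands.
Duty = $273,051.97 × 5% + 1,481 × $0.67 = $14,644.87.
Total = $137,175.45 + $10,559.69 + $3,296.26 + $14,644.87 = $165,676.27.

$165,676.27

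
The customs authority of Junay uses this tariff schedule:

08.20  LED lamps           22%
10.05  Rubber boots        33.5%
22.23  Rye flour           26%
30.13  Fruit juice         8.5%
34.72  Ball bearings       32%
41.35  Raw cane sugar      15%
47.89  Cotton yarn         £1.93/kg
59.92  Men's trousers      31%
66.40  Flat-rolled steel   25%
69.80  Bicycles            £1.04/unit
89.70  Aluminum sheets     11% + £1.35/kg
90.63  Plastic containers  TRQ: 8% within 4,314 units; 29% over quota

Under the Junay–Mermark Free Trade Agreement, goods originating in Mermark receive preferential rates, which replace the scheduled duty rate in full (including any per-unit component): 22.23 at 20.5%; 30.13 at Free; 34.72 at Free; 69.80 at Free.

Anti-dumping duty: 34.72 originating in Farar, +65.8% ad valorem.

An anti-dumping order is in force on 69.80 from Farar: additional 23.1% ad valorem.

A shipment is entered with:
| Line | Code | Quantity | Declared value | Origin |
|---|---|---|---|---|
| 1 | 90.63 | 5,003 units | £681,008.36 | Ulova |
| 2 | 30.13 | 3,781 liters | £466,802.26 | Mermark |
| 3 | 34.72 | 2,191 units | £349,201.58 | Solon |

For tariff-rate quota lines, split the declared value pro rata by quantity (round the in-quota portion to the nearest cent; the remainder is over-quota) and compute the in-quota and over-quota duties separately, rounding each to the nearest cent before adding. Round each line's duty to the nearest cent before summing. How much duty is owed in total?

£185,920.38

Line 1 (90.63, Ulova, 5,003 units, £681,008.36):
Code 90.63 is under a tariff-rate quota (threshold 4,314 units). In-quota: 4,314 units at 8%; over-quota: 689 units at 29%.
Pro-rata value split: in-quota = £681,008.36 × 4,314/5,003 = £587,221.68; over-quota = £681,008.36 − £587,221.68 = £93,786.68.
In-quota duty = £587,221.68 × 8% = £46,977.73. Over-quota duty = £93,786.68 × 29% = £27,198.14.
Line duty = £46,977.73 + £27,198.14 = £74,175.87.
Line 2 (30.13, Mermark, 3,781 liters, £466,802.26):
Base rate for 30.13 is 8.5%.
Origin Mermark qualifies under the Junay–Mermark agreement and 30.13 is covered: preferential rate Free applies instead.
Duty = £466,802.26 × 0% = £0.00.
Line 3 (34.72, Solon, 2,191 units, £349,201.58):
Base rate for 34.72 is 32%.
34.72 has an FTA preferential rate, but origin Solon is not Mermark; base rate stands.
The additional-duty order on 34.72 targets Farar, not Solon; it does not apply.
Duty = £349,201.58 × 32% = £111,744.51.
Total = £74,175.87 + £0.00 + £111,744.51 = £185,920.38.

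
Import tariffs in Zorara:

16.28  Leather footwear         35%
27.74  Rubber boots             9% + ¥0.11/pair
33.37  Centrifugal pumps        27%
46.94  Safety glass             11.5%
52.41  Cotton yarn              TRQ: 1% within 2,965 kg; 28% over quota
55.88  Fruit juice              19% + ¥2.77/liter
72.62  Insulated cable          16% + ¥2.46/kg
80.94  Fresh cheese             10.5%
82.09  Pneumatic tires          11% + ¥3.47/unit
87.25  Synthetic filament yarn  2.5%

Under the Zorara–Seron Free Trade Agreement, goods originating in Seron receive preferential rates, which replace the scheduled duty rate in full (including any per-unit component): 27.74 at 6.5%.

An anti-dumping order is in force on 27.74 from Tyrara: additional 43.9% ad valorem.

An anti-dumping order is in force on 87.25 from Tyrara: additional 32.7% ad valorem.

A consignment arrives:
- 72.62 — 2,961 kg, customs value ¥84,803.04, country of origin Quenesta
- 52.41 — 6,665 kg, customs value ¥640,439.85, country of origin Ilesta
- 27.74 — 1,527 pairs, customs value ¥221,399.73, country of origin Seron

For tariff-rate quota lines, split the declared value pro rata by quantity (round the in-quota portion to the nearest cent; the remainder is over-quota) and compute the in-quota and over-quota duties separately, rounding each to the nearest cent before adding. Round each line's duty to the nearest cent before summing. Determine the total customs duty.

Line 1 (72.62, Quenesta, 2,961 kg, ¥84,803.04):
Base rate for 72.62 is 16% + ¥2.46/kg.
Duty = ¥84,803.04 × 16% + 2,961 × ¥2.46 = ¥20,852.55.
Line 2 (52.41, Ilesta, 6,665 kg, ¥640,439.85):
Code 52.41 is under a tariff-rate quota (threshold 2,965 kg). In-quota: 2,965 kg at 1%; over-quota: 3,700 kg at 28%.
Pro-rata value split: in-quota = ¥640,439.85 × 2,965/6,665 = ¥284,906.85; over-quota = ¥640,439.85 − ¥284,906.85 = ¥355,533.00.
In-quota duty = ¥284,906.85 × 1% = ¥2,849.07. Over-quota duty = ¥355,533.00 × 28% = ¥99,549.24.
Line duty = ¥2,849.07 + ¥99,549.24 = ¥102,398.31.
Line 3 (27.74, Seron, 1,527 pairs, ¥221,399.73):
Base rate for 27.74 is 9% + ¥0.11/pair.
Origin Seron qualifies under the Zorara–Seron agreement and 27.74 is covered: preferential rate 6.5% applies instead.
The additional-duty order on 27.74 targets Tyrara, not Seron; it does not apply.
Duty = ¥221,399.73 × 6.5% = ¥14,390.98.
Total = ¥20,852.55 + ¥102,398.31 + ¥14,390.98 = ¥137,641.84.

¥137,641.84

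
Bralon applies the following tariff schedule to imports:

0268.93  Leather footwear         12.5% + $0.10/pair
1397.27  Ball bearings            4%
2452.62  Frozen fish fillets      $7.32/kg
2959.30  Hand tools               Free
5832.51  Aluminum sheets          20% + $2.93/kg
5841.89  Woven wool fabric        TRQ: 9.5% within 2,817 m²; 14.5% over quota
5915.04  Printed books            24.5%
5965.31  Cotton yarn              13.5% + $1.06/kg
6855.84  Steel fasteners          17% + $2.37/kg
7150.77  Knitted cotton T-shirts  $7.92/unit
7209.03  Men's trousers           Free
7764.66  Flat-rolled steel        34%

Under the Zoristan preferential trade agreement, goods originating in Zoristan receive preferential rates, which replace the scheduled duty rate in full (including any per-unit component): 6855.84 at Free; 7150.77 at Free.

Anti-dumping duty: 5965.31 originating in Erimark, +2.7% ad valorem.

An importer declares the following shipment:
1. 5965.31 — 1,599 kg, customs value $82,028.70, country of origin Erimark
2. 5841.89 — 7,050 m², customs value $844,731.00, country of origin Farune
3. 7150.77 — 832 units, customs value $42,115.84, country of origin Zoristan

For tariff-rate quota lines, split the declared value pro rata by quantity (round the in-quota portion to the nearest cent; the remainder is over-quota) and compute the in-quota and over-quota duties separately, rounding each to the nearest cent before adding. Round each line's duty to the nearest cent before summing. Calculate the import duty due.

Line 1 (5965.31, Erimark, 1,599 kg, $82,028.70):
Base rate for 5965.31 is 13.5% + $1.06/kg.
Additional duty on 5965.31 from Erimark: +2.7%. Applied ad valorem rate: 13.5% + 2.7% = 16.2%.
Duty = $82,028.70 × 16.2% + 1,599 × $1.06 = $14,983.59.
Line 2 (5841.89, Farune, 7,050 m², $844,731.00):
Code 5841.89 is under a tariff-rate quota (threshold 2,817 m²). In-quota: 2,817 m² at 9.5%; over-quota: 4,233 m² at 14.5%.
Pro-rata value split: in-quota = $844,731.00 × 2,817/7,050 = $337,532.94; over-quota = $844,731.00 − $337,532.94 = $507,198.06.
In-quota duty = $337,532.94 × 9.5% = $32,065.63. Over-quota duty = $507,198.06 × 14.5% = $73,543.72.
Line duty = $32,065.63 + $73,543.72 = $105,609.35.
Line 3 (7150.77, Zoristan, 832 units, $42,115.84):
Base rate for 7150.77 is $7.92/unit.
Origin Zoristan qualifies under the Bralon–Zoristan agreement and 7150.77 is covered: preferential rate Free applies instead.
Duty = $42,115.84 × 0% = $0.00.
Total = $14,983.59 + $105,609.35 + $0.00 = $120,592.94.

$120,592.94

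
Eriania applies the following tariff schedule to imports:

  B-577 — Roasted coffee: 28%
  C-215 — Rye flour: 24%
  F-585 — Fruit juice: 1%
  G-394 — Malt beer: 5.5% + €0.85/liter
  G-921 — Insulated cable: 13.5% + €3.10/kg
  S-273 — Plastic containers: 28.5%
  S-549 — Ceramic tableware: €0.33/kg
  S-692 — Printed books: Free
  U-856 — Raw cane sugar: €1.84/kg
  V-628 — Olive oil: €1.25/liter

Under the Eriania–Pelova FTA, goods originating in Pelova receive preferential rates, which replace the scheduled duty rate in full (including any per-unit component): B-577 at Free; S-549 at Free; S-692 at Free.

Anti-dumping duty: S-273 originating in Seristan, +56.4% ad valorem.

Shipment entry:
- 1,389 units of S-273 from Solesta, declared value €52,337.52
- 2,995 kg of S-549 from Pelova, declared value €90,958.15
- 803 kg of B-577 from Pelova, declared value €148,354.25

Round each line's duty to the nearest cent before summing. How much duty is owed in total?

Line 1 (S-273, Solesta, 1,389 units, €52,337.52):
Base rate for S-273 is 28.5%.
The additional-duty order on S-273 targets Seristan, not Solesta; it does not apply.
Duty = €52,337.52 × 28.5% = €14,916.19.
Line 2 (S-549, Pelova, 2,995 kg, €90,958.15):
Base rate for S-549 is €0.33/kg.
Origin Pelova qualifies under the Eriania–Pelova agreement and S-549 is covered: preferential rate Free applies instead.
Duty = €90,958.15 × 0% = €0.00.
Line 3 (B-577, Pelova, 803 kg, €148,354.25):
Base rate for B-577 is 28%.
Origin Pelova qualifies under the Eriania–Pelova agreement and B-577 is covered: preferential rate Free applies instead.
Duty = €148,354.25 × 0% = €0.00.
Total = €14,916.19 + €0.00 + €0.00 = €14,916.19.

€14,916.19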